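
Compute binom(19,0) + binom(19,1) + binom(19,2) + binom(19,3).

1160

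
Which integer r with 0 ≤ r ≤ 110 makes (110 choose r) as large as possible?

C(110,r) is maximized at r = 110/2 = 55.

55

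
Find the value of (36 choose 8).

C(36,8) = (36·35·34·33·32·31·30·29) / 8! = 1220096908800 / 40320 = 30260340.

30260340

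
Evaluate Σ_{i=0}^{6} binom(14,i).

6476

1 + 14 + 91 + 364 + 1001 + 2002 + 3003 = 6476.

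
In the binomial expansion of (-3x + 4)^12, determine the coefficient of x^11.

-8503056

The general term is C(12,j)·(-3x)^j·(4)^(12-j); the x^11 term has j = 11.
C(12,11) = 12.
Coefficient = C(12,11) · (-3)^11 · 4^1 = 12 · (-177147) · 4 = -8503056.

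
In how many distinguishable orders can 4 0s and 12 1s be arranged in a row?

1820

Choose positions for the 0s: C(16,4) = 1820.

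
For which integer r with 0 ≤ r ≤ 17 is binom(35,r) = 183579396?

10

C(35,r) increases on 0 ≤ r ≤ 17. C(35,9) = 70607460 and C(35,10) = 183579396, so r = 10.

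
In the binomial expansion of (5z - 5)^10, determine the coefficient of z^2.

439453125

The general term is C(10,j)·(5z)^j·(-5)^(10-j); the z^2 term has j = 2.
C(10,2) = 45.
Coefficient = C(10,2) · 5^2 · (-5)^8 = 45 · 25 · 390625 = 439453125.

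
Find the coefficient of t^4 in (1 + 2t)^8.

1120

The general term is C(8,j)·(1)^j·(2t)^(8-j); the t^4 term has j = 4.
C(8,4) = 70.
Coefficient = C(8,4) · 2^4 = 70 · 16 = 1120.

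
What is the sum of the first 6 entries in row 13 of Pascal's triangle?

1 + 13 + 78 + 286 + 715 + 1287 = 2380.

2380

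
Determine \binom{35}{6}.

1623160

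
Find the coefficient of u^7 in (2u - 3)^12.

-24634368

The general term is C(12,j)·(2u)^j·(-3)^(12-j); the u^7 term has j = 7.
C(12,7) = 792.
Coefficient = C(12,7) · 2^7 · (-3)^5 = 792 · 128 · (-243) = -24634368.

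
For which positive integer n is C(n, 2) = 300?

n(n−1)/2 = 300 ⇒ n(n−1) = 600. Since 25·24 = 600, n = 25.

25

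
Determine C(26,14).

9657700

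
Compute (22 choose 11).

C(22,11) = (22·21·20·19·18·17·16·15·14·13·12) / 11! = 28158588057600 / 39916800 = 705432.

705432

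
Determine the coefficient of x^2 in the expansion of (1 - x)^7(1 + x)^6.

Coefficient of x^2 = Σ_{j} C(7,j)·(-1)^j·C(6,2-j)·1^(2-j) for j from 0 to 2.
= 15 + (-42) + 21 = -6.

-6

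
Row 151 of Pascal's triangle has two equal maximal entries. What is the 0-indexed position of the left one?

For odd n = 151, C(151,j) peaks at j = (n−1)/2 and (n+1)/2; the lesser is 75.

75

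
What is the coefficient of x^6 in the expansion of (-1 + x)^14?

3003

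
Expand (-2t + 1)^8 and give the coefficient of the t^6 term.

The general term is C(8,j)·(-2t)^j·(1)^(8-j); the t^6 term has j = 6.
C(8,6) = 28.
Coefficient = C(8,6) · (-2)^6 = 28 · 64 = 1792.

1792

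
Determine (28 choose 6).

C(28,6) = (28·27·26·25·24·23) / 6! = 271252800 / 720 = 376740.

376740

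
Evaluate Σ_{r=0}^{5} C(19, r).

16664

1 + 19 + 171 + 969 + 3876 + 11628 = 16664.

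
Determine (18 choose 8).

43758

C(18,8) = (18·17·16·15·14·13·12·11) / 8! = 1764322560 / 40320 = 43758.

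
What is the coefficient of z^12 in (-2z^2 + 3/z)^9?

-41472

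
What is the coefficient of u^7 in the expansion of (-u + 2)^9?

The general term is C(9,j)·(-u)^j·(2)^(9-j); the u^7 term has j = 7.
C(9,7) = 36.
Coefficient = C(9,7) · (-1)^7 · 2^2 = 36 · (-1) · 4 = -144.

-144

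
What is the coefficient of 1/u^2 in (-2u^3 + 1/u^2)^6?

60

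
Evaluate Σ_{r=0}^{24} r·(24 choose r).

201326592

Differentiating (1+x)^24 and setting x=1: Σ r·C(24,r) = 24·2^23 = 201326592.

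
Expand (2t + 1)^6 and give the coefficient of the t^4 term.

240

The general term is C(6,j)·(2t)^j·(1)^(6-j); the t^4 term has j = 4.
C(6,4) = 15.
Coefficient = C(6,4) · 2^4 = 15 · 16 = 240.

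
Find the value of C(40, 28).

5586853480

C(40,28) = C(40,12) by symmetry.
C(40,12) = (40·39·38·37·36·35·34·33·32·31·30·29) / 12! = 2676111755885568000 / 479001600 = 5586853480.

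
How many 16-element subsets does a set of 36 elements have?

C(36,16) = (36·35·34·33·32·31·30·29·28·27·26·25·24·23·22·21) / 16! = 152901072685905223680000 / 20922789888000 = 7307872110.

7307872110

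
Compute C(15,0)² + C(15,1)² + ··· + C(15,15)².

By Vandermonde's identity, Σ C(15,k)² = C(30,15) = 155117520.

155117520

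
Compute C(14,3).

C(14,3) = (14·13·12) / 3! = 2184 / 6 = 364.

364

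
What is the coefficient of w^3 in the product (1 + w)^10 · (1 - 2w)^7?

Coefficient of w^3 = Σ_{j} C(10,j)·1^j·C(7,3-j)·(-2)^(3-j) for j from 0 to 3.
= (-280) + 840 + (-630) + 120 = 50.

50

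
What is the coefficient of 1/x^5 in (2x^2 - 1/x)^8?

-16

General term: C(8,j)·(2x^2)^j·(-1/x)^(8-j), with x-exponent 2j − 1(8−j) = 3j − 8.
Set 3j − 8 = -5: j = 1.
C(8,1) = 8; 2^1 = 2; (-1)^7 = -1.
Coefficient = 8 · 2 · (-1) = -16.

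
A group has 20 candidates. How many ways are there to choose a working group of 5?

This is C(20,5) = 15504.

15504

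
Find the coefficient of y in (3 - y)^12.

The general term is C(12,j)·(3)^j·(-y)^(12-j); the y^1 term has j = 11.
C(12,11) = 12.
Coefficient = C(12,11) · 3^11 · (-1)^1 = 12 · 177147 · (-1) = -2125764.

-2125764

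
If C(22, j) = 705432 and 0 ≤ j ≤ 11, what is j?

C(22,j) increases on 0 ≤ j ≤ 11. C(22,10) = 646646 and C(22,11) = 705432, so j = 11.

11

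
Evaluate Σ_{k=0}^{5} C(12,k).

1 + 12 + 66 + 220 + 495 + 792 = 1586.

1586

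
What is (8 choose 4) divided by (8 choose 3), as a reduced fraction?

C(n,k+1)/C(n,k) = (n−k)/(k+1) = (8−3)/(3+1) = 5/4.

5/4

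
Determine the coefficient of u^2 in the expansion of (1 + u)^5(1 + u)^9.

(1 + u)^5(1 + u)^9 = (1 + u)^14, so the coefficient of u^2 is C(14,2)·1^2 = 91·1 = 91.

91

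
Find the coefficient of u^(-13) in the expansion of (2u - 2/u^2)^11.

General term: C(11,j)·(2u)^j·(-2/u^2)^(11-j), with u-exponent 1j − 2(11−j) = 3j − 22.
Set 3j − 22 = -13: j = 3.
C(11,3) = 165; 2^3 = 8; (-2)^8 = 256.
Coefficient = 165 · 8 · 256 = 337920.

337920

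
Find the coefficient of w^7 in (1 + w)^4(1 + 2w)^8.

23872

Coefficient of w^7 = Σ_{j} C(4,j)·1^j·C(8,7-j)·2^(7-j) for j from 0 to 4.
= 1024 + 7168 + 10752 + 4480 + 448 = 23872.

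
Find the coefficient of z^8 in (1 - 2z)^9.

The general term is C(9,j)·(1)^j·(-2z)^(9-j); the z^8 term has j = 1.
C(9,1) = 9.
Coefficient = C(9,1) · (-2)^8 = 9 · 256 = 2304.

2304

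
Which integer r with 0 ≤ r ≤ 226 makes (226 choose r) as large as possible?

C(226,r) is maximized at r = 226/2 = 113.

113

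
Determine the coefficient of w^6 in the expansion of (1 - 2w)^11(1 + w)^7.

Coefficient of w^6 = Σ_{j} C(11,j)·(-2)^j·C(7,6-j)·1^(6-j) for j from 0 to 6.
= 7 + (-462) + 7700 + (-46200) + 110880 + (-103488) + 29568 = -1995.

-1995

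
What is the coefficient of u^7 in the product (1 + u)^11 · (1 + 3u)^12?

28594005

Coefficient of u^7 = Σ_{j} C(11,j)·1^j·C(12,7-j)·3^(7-j) for j from 0 to 7.
= 1732104 + 7409556 + 10585080 + 6615675 + 1960200 + 274428 + 16632 + 330 = 28594005.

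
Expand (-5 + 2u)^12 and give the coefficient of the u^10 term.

The general term is C(12,j)·(-5)^j·(2u)^(12-j); the u^10 term has j = 2.
C(12,2) = 66.
Coefficient = C(12,2) · (-5)^2 · 2^10 = 66 · 25 · 1024 = 1689600.

1689600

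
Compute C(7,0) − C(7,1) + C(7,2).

15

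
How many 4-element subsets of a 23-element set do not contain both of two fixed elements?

All 4-subsets: C(23,4) = 8855. Those containing both fixed elements: C(21,2) = 210.
8855 − 210 = 8645.

8645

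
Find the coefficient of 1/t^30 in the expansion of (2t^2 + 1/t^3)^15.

General term: C(15,j)·(2t^2)^j·(1/t^3)^(15-j), with t-exponent 2j − 3(15−j) = 5j − 45.
Set 5j − 45 = -30: j = 3.
C(15,3) = 455; 2^3 = 8; 1^12 = 1.
Coefficient = 455 · 8 · 1 = 3640.

3640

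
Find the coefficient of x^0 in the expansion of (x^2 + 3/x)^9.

General term: C(9,j)·(x^2)^j·(3/x)^(9-j), with x-exponent 2j − 1(9−j) = 3j − 9.
Set 3j − 9 = 0: j = 3.
C(9,3) = 84; 1^3 = 1; 3^6 = 729.
Coefficient = 84 · 1 · 729 = 61236.

61236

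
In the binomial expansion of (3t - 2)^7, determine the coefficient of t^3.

The general term is C(7,j)·(3t)^j·(-2)^(7-j); the t^3 term has j = 3.
C(7,3) = 35.
Coefficient = C(7,3) · 3^3 · (-2)^4 = 35 · 27 · 16 = 15120.

15120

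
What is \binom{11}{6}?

462

C(11,6) = C(11,5) by symmetry.
C(11,5) = (11·10·9·8·7) / 5! = 55440 / 120 = 462.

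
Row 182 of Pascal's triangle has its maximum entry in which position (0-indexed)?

91

C(182,j) is maximized at j = 182/2 = 91.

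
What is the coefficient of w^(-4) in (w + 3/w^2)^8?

General term: C(8,j)·(w)^j·(3/w^2)^(8-j), with w-exponent 1j − 2(8−j) = 3j − 16.
Set 3j − 16 = -4: j = 4.
C(8,4) = 70; 1^4 = 1; 3^4 = 81.
Coefficient = 70 · 1 · 81 = 5670.

5670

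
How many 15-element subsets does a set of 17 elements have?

136

C(17,15) = C(17,2) by symmetry.
C(17,2) = (17·16) / 2! = 272 / 2 = 136.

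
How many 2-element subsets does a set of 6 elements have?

15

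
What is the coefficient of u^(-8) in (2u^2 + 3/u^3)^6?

General term: C(6,j)·(2u^2)^j·(3/u^3)^(6-j), with u-exponent 2j − 3(6−j) = 5j − 18.
Set 5j − 18 = -8: j = 2.
C(6,2) = 15; 2^2 = 4; 3^4 = 81.
Coefficient = 15 · 4 · 81 = 4860.

4860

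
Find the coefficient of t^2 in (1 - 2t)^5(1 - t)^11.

Coefficient of t^2 = Σ_{j} C(5,j)·(-2)^j·C(11,2-j)·(-1)^(2-j) for j from 0 to 2.
= 55 + 110 + 40 = 205.

205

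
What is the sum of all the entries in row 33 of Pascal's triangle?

8589934592

Setting x = 1 in (1+x)^33 gives Σ C(33,r) = 2^33 = 8589934592.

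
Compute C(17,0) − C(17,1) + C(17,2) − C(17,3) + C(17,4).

1820

The partial alternating sum Σ_{k=0}^{4} (−1)^k C(17,k) = (−1)^4 C(16,4) = 1820.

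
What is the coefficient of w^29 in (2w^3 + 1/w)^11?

11264

General term: C(11,j)·(2w^3)^j·(1/w)^(11-j), with w-exponent 3j − 1(11−j) = 4j − 11.
Set 4j − 11 = 29: j = 10.
C(11,10) = 11; 2^10 = 1024; 1^1 = 1.
Coefficient = 11 · 1024 · 1 = 11264.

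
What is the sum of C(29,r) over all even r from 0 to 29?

268435456

Even-r terms of row 29 sum to 2^28 = 268435456.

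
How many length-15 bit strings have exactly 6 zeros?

5005

Choose the 6 positions: C(15,6) = 5005.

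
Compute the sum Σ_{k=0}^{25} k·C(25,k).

419430400

Since k·C(25,k) = 25·C(24,k−1), the sum is 25·2^24 = 25·16777216 = 419430400.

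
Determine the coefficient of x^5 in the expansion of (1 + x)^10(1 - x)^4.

-38

Coefficient of x^5 = Σ_{j} C(10,j)·1^j·C(4,5-j)·(-1)^(5-j) for j from 1 to 5.
= 10 + (-180) + 720 + (-840) + 252 = -38.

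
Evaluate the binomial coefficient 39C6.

C(39,6) = (39·38·37·36·35·34) / 6! = 2349088560 / 720 = 3262623.

3262623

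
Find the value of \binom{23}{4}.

8855

C(23,4) = (23·22·21·20) / 4! = 212520 / 24 = 8855.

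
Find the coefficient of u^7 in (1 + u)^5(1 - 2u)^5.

120

Coefficient of u^7 = Σ_{j} C(5,j)·1^j·C(5,7-j)·(-2)^(7-j) for j from 2 to 5.
= (-320) + 800 + (-400) + 40 = 120.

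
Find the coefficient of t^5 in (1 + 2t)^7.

672

The general term is C(7,j)·(1)^j·(2t)^(7-j); the t^5 term has j = 2.
C(7,2) = 21.
Coefficient = C(7,2) · 2^5 = 21 · 32 = 672.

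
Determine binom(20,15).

C(20,15) = C(20,5) by symmetry.
C(20,5) = (20·19·18·17·16) / 5! = 1860480 / 120 = 15504.

15504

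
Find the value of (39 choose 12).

3910797436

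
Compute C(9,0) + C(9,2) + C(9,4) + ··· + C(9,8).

Half of (1+1)^9 + (1−1)^9 gives the even-index sum: 2^8 = 256.

256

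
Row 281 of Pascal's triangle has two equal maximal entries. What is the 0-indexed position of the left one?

140

For odd n = 281, C(281,r) peaks at r = (n−1)/2 and (n+1)/2; the smaller is 140.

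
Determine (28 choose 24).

C(28,24) = C(28,4) by symmetry.
C(28,4) = (28·27·26·25) / 4! = 491400 / 24 = 20475.

20475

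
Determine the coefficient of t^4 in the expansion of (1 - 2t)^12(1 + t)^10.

Coefficient of t^4 = Σ_{j} C(12,j)·(-2)^j·C(10,4-j)·1^(4-j) for j from 0 to 4.
= 210 + (-2880) + 11880 + (-17600) + 7920 = -470.

-470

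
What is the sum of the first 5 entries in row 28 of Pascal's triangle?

1 + 28 + 378 + 3276 + 20475 = 24158.

24158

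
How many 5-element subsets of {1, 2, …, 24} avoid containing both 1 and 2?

All 5-subsets: C(24,5) = 42504. Those containing both fixed elements: C(22,3) = 1540.
42504 − 1540 = 40964.

40964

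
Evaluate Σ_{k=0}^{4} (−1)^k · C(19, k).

3060

The partial alternating sum Σ_{k=0}^{4} (−1)^k C(19,k) = (−1)^4 C(18,4) = 3060.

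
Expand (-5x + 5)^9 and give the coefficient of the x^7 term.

The general term is C(9,j)·(-5x)^j·(5)^(9-j); the x^7 term has j = 7.
C(9,7) = 36.
Coefficient = C(9,7) · (-5)^7 · 5^2 = 36 · (-78125) · 25 = -70312500.

-70312500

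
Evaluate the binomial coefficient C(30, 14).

C(30,14) = (30·29·28·27·26·25·24·23·22·21·20·19·18·17) / 14! = 12677700308232960000 / 87178291200 = 145422675.

145422675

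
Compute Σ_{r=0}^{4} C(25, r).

15276

1 + 25 + 300 + 2300 + 12650 = 15276.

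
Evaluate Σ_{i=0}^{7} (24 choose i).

1 + 24 + 276 + 2024 + 10626 + 42504 + 134596 + 346104 = 536155.

536155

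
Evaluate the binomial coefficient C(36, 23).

C(36,23) = C(36,13) by symmetry.
C(36,13) = (36·35·34·33·32·31·30·29·28·27·26·25·24) / 13! = 14389334903623680000 / 6227020800 = 2310789600.

2310789600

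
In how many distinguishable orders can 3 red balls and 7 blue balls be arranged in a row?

Choose positions for the red balls: C(10,3) = 120.

120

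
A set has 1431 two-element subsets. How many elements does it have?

54

n(n−1)/2 = 1431 ⇒ n(n−1) = 2862. Since 54·53 = 2862, n = 54.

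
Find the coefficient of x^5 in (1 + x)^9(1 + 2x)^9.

Coefficient of x^5 = Σ_{j} C(9,j)·1^j·C(9,5-j)·2^(5-j) for j from 0 to 5.
= 4032 + 18144 + 24192 + 12096 + 2268 + 126 = 60858.

60858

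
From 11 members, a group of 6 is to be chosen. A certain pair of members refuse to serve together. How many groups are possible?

336

All 6-subsets: C(11,6) = 462. Those containing both fixed elements: C(9,4) = 126.
462 − 126 = 336.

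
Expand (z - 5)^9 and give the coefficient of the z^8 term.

The general term is C(9,j)·(z)^j·(-5)^(9-j); the z^8 term has j = 8.
C(9,8) = 9.
Coefficient = C(9,8) · (-5)^1 = 9 · (-5) = -45.

-45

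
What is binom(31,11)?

84672315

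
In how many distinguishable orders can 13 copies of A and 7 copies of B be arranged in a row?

77520

Choose positions for the A's: C(20,13) = 77520.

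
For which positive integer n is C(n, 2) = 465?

n(n−1)/2 = 465 ⇒ n(n−1) = 930. Since 31·30 = 930, n = 31.

31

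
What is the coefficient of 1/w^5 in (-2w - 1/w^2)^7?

-280

General term: C(7,j)·(-2w)^j·(-1/w^2)^(7-j), with w-exponent 1j − 2(7−j) = 3j − 14.
Set 3j − 14 = -5: j = 3.
C(7,3) = 35; (-2)^3 = -8; (-1)^4 = 1.
Coefficient = 35 · (-8) · 1 = -280.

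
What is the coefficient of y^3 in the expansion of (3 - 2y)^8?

-108864

The general term is C(8,j)·(3)^j·(-2y)^(8-j); the y^3 term has j = 5.
C(8,5) = 56.
Coefficient = C(8,5) · 3^5 · (-2)^3 = 56 · 243 · (-8) = -108864.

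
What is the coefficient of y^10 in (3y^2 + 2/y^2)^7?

General term: C(7,j)·(3y^2)^j·(2/y^2)^(7-j), with y-exponent 2j − 2(7−j) = 4j − 14.
Set 4j − 14 = 10: j = 6.
C(7,6) = 7; 3^6 = 729; 2^1 = 2.
Coefficient = 7 · 729 · 2 = 10206.

10206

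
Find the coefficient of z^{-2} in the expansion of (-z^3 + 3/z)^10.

General term: C(10,j)·(-z^3)^j·(3/z)^(10-j), with z-exponent 3j − 1(10−j) = 4j − 10.
Set 4j − 10 = -2: j = 2.
C(10,2) = 45; (-1)^2 = 1; 3^8 = 6561.
Coefficient = 45 · 1 · 6561 = 295245.

295245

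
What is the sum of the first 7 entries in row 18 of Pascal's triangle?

1 + 18 + 153 + 816 + 3060 + 8568 + 18564 = 31180.

31180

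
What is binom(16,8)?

12870

C(16,8) = (16·15·14·13·12·11·10·9) / 8! = 518918400 / 40320 = 12870.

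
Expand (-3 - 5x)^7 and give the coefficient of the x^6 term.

The general term is C(7,j)·(-3)^j·(-5x)^(7-j); the x^6 term has j = 1.
C(7,1) = 7.
Coefficient = C(7,1) · (-3)^1 · (-5)^6 = 7 · (-3) · 15625 = -328125.

-328125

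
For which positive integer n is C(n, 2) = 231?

22

n(n−1)/2 = 231 ⇒ n(n−1) = 462. Since 22·21 = 462, n = 22.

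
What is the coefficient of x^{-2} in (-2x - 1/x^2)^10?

General term: C(10,j)·(-2x)^j·(-1/x^2)^(10-j), with x-exponent 1j − 2(10−j) = 3j − 20.
Set 3j − 20 = -2: j = 6.
C(10,6) = 210; (-2)^6 = 64; (-1)^4 = 1.
Coefficient = 210 · 64 · 1 = 13440.

13440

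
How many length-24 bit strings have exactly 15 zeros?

1307504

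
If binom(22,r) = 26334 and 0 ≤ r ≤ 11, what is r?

5

C(22,r) increases on 0 ≤ r ≤ 11. C(22,4) = 7315 and C(22,5) = 26334, so r = 5.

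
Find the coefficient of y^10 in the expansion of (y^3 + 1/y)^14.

3003

General term: C(14,j)·(y^3)^j·(1/y)^(14-j), with y-exponent 3j − 1(14−j) = 4j − 14.
Set 4j − 14 = 10: j = 6.
C(14,6) = 3003; 1^6 = 1; 1^8 = 1.
Coefficient = 3003 · 1 · 1 = 3003.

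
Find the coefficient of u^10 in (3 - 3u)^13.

The general term is C(13,j)·(3)^j·(-3u)^(13-j); the u^10 term has j = 3.
C(13,3) = 286.
Coefficient = C(13,3) · 3^3 · (-3)^10 = 286 · 27 · 59049 = 455976378.

455976378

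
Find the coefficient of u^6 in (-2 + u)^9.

-672

The general term is C(9,j)·(-2)^j·(u)^(9-j); the u^6 term has j = 3.
C(9,3) = 84.
Coefficient = C(9,3) · (-2)^3 = 84 · (-8) = -672.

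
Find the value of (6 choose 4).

15

C(6,4) = C(6,2) by symmetry.
C(6,2) = (6·5) / 2! = 30 / 2 = 15.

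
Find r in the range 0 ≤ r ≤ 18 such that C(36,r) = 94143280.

9

C(36,r) increases on 0 ≤ r ≤ 18. C(36,8) = 30260340 and C(36,9) = 94143280, so r = 9.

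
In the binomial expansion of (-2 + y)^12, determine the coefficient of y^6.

The general term is C(12,j)·(-2)^j·(y)^(12-j); the y^6 term has j = 6.
C(12,6) = 924.
Coefficient = C(12,6) · (-2)^6 = 924 · 64 = 59136.

59136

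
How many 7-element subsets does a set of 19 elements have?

C(19,7) = (19·18·17·16·15·14·13) / 7! = 253955520 / 5040 = 50388.

50388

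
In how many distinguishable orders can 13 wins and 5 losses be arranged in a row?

Choose positions for the wins: C(18,13) = 8568.

8568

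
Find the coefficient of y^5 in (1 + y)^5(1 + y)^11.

Coefficient of y^5 = Σ_{j} C(5,j)·C(11,5-j) for j from 0 to 5.
= 462 + 1650 + 1650 + 550 + 55 + 1 = 4368.

4368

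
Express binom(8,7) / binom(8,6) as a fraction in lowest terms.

2/7

C(n,k+1)/C(n,k) = (n−k)/(k+1) = (8−6)/(6+1) = 2/7.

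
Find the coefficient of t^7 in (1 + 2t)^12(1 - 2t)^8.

Coefficient of t^7 = Σ_{j} C(12,j)·2^j·C(8,7-j)·(-2)^(7-j) for j from 0 to 7.
= (-1024) + 43008 + (-473088) + 1971200 + (-3548160) + 2838528 + (-946176) + 101376 = -14336.

-14336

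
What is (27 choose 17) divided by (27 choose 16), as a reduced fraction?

11/17

C(n,k+1)/C(n,k) = (n−k)/(k+1) = (27−16)/(16+1) = 11/17.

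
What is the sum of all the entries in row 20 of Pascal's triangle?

The entries of row 20 sum to 2^20 = 1048576.

1048576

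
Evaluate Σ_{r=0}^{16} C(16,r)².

601080390

Σ C(16,r)² is the coefficient of x^16 in (1+x)^16(1+x)^16 = (1+x)^32, i.e. C(32,16) = 601080390.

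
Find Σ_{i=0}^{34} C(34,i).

Setting x = 1 in (1+x)^34 gives Σ C(34,i) = 2^34 = 17179869184.

17179869184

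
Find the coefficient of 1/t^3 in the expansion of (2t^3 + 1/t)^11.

220

General term: C(11,j)·(2t^3)^j·(1/t)^(11-j), with t-exponent 3j − 1(11−j) = 4j − 11.
Set 4j − 11 = -3: j = 2.
C(11,2) = 55; 2^2 = 4; 1^9 = 1.
Coefficient = 55 · 4 · 1 = 220.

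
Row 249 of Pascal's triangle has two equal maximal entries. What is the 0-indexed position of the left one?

For odd n = 249, C(249,m) peaks at m = (n−1)/2 and (n+1)/2; the lower is 124.

124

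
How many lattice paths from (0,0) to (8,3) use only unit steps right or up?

165

Each path is a sequence of 11 steps with 8 rights: C(11,8) = 165.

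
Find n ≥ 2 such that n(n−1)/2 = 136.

17

n(n−1)/2 = 136 ⇒ n(n−1) = 272. Since 17·16 = 272, n = 17.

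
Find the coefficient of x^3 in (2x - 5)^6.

-20000

The general term is C(6,j)·(2x)^j·(-5)^(6-j); the x^3 term has j = 3.
C(6,3) = 20.
Coefficient = C(6,3) · 2^3 · (-5)^3 = 20 · 8 · (-125) = -20000.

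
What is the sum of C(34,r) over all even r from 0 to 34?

Even-r terms of row 34 sum to 2^33 = 8589934592.

8589934592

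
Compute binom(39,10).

C(39,10) = (39·38·37·36·35·34·33·32·31·30) / 10! = 2306992893004800 / 3628800 = 635745396.

635745396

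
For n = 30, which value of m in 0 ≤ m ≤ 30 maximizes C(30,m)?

15

C(30,m) is maximized at m = 30/2 = 15.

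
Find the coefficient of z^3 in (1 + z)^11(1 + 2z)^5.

Coefficient of z^3 = Σ_{j} C(11,j)·1^j·C(5,3-j)·2^(3-j) for j from 0 to 3.
= 80 + 440 + 550 + 165 = 1235.

1235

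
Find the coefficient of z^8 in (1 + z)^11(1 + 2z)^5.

90585

Coefficient of z^8 = Σ_{j} C(11,j)·1^j·C(5,8-j)·2^(8-j) for j from 3 to 8.
= 5280 + 26400 + 36960 + 18480 + 3300 + 165 = 90585.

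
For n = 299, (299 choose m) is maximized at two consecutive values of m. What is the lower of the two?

For odd n = 299, C(299,m) peaks at m = (n−1)/2 and (n+1)/2; the lower is 149.

149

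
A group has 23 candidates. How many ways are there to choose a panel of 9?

817190

This is C(23,9) = 817190.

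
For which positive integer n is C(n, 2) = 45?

10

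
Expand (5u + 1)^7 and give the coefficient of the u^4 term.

21875

The general term is C(7,j)·(5u)^j·(1)^(7-j); the u^4 term has j = 4.
C(7,4) = 35.
Coefficient = C(7,4) · 5^4 = 35 · 625 = 21875.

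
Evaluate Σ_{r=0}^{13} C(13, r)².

10400600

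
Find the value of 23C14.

817190

C(23,14) = C(23,9) by symmetry.
C(23,9) = (23·22·21·20·19·18·17·16·15) / 9! = 296541907200 / 362880 = 817190.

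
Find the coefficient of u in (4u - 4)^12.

-201326592

The general term is C(12,j)·(4u)^j·(-4)^(12-j); the u^1 term has j = 1.
C(12,1) = 12.
Coefficient = C(12,1) · 4^1 · (-4)^11 = 12 · 4 · (-4194304) = -201326592.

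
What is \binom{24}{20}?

10626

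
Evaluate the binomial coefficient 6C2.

15

C(6,2) = (6·5) / 2! = 30 / 2 = 15.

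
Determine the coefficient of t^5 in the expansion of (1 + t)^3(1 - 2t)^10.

-684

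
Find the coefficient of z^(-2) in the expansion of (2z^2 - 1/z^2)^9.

General term: C(9,j)·(2z^2)^j·(-1/z^2)^(9-j), with z-exponent 2j − 2(9−j) = 4j − 18.
Set 4j − 18 = -2: j = 4.
C(9,4) = 126; 2^4 = 16; (-1)^5 = -1.
Coefficient = 126 · 16 · (-1) = -2016.

-2016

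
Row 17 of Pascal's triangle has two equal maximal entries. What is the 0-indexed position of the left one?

8

For odd n = 17, C(17,j) peaks at j = (n−1)/2 and (n+1)/2; the smaller is 8.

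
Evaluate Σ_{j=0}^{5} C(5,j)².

252

By Vandermonde's identity, Σ C(5,j)² = C(10,5) = 252.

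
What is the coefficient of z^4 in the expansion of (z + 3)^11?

The general term is C(11,j)·(z)^j·(3)^(11-j); the z^4 term has j = 4.
C(11,4) = 330.
Coefficient = C(11,4) · 3^7 = 330 · 2187 = 721710.

721710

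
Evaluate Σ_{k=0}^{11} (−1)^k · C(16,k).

-1365

The partial alternating sum Σ_{k=0}^{11} (−1)^k C(16,k) = (−1)^11 C(15,11) = -1365.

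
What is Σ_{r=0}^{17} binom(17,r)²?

Σ C(17,r)² is the coefficient of x^17 in (1+x)^17(1+x)^17 = (1+x)^34, i.e. C(34,17) = 2333606220.

2333606220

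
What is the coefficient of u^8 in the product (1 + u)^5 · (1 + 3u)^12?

20775150

Coefficient of u^8 = Σ_{j} C(5,j)·1^j·C(12,8-j)·3^(8-j) for j from 0 to 5.
= 3247695 + 8660520 + 6735960 + 1924560 + 200475 + 5940 = 20775150.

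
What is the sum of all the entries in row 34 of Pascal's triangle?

17179869184

Setting x = 1 in (1+x)^34 gives Σ C(34,k) = 2^34 = 17179869184.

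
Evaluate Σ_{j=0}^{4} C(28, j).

24158

1 + 28 + 378 + 3276 + 20475 = 24158.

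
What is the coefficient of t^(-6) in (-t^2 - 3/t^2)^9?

-61236

General term: C(9,j)·(-t^2)^j·(-3/t^2)^(9-j), with t-exponent 2j − 2(9−j) = 4j − 18.
Set 4j − 18 = -6: j = 3.
C(9,3) = 84; (-1)^3 = -1; (-3)^6 = 729.
Coefficient = 84 · (-1) · 729 = -61236.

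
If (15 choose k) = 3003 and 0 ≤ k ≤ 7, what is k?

C(15,k) increases on 0 ≤ k ≤ 7. C(15,4) = 1365 and C(15,5) = 3003, so k = 5.

5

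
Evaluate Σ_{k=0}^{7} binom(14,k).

1 + 14 + 91 + 364 + 1001 + 2002 + 3003 + 3432 = 9908.

9908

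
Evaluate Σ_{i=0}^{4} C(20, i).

1 + 20 + 190 + 1140 + 4845 = 6196.

6196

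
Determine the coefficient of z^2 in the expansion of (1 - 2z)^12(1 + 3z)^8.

Coefficient of z^2 = Σ_{j} C(12,j)·(-2)^j·C(8,2-j)·3^(2-j) for j from 0 to 2.
= 252 + (-576) + 264 = -60.

-60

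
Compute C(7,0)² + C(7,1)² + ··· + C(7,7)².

3432

Σ C(7,i)² is the coefficient of x^7 in (1+x)^7(1+x)^7 = (1+x)^14, i.e. C(14,7) = 3432.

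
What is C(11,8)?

C(11,8) = C(11,3) by symmetry.
C(11,3) = (11·10·9) / 3! = 990 / 6 = 165.

165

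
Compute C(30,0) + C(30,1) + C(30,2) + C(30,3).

4526

1 + 30 + 435 + 4060 = 4526.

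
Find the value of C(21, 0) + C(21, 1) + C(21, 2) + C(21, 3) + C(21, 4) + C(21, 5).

1 + 21 + 210 + 1330 + 5985 + 20349 = 27896.

27896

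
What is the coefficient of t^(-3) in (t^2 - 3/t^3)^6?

-540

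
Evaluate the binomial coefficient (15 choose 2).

C(15,2) = (15·14) / 2! = 210 / 2 = 105.

105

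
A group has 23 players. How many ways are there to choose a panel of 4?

8855

This is C(23,4) = 8855.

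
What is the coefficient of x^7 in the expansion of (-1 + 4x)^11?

The general term is C(11,j)·(-1)^j·(4x)^(11-j); the x^7 term has j = 4.
C(11,4) = 330.
Coefficient = C(11,4) · 4^7 = 330 · 16384 = 5406720.

5406720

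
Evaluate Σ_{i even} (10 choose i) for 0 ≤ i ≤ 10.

Even-i terms of row 10 sum to 2^9 = 512.

512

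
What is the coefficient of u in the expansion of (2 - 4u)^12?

-98304

The general term is C(12,j)·(2)^j·(-4u)^(12-j); the u^1 term has j = 11.
C(12,11) = 12.
Coefficient = C(12,11) · 2^11 · (-4)^1 = 12 · 2048 · (-4) = -98304.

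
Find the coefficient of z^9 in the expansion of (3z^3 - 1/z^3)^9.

-61236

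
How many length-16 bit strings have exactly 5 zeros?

4368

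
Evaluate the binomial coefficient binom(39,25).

C(39,25) = C(39,14) by symmetry.
C(39,14) = (39·38·37·36·35·34·33·32·31·30·29·28·27·26) / 14! = 1315041316842168115200 / 87178291200 = 15084504396.

15084504396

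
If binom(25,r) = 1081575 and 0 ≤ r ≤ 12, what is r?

8

C(25,r) increases on 0 ≤ r ≤ 12. C(25,7) = 480700 and C(25,8) = 1081575, so r = 8.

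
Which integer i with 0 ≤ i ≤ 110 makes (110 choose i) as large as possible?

55

C(110,i) is maximized at i = 110/2 = 55.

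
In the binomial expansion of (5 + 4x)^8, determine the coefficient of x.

2500000

The general term is C(8,j)·(5)^j·(4x)^(8-j); the x^1 term has j = 7.
C(8,7) = 8.
Coefficient = C(8,7) · 5^7 · 4^1 = 8 · 78125 · 4 = 2500000.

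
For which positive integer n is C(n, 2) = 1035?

46

n(n−1)/2 = 1035 ⇒ n(n−1) = 2070. Since 46·45 = 2070, n = 46.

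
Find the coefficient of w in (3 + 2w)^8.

34992

The general term is C(8,j)·(3)^j·(2w)^(8-j); the w^1 term has j = 7.
C(8,7) = 8.
Coefficient = C(8,7) · 3^7 · 2^1 = 8 · 2187 · 2 = 34992.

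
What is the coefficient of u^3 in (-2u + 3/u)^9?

145152

General term: C(9,j)·(-2u)^j·(3/u)^(9-j), with u-exponent 1j − 1(9−j) = 2j − 9.
Set 2j − 9 = 3: j = 6.
C(9,6) = 84; (-2)^6 = 64; 3^3 = 27.
Coefficient = 84 · 64 · 27 = 145152.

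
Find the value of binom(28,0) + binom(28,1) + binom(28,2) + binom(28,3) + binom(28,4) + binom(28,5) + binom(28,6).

499178

1 + 28 + 378 + 3276 + 20475 + 98280 + 376740 = 499178.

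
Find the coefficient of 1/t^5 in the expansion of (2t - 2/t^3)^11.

General term: C(11,j)·(2t)^j·(-2/t^3)^(11-j), with t-exponent 1j − 3(11−j) = 4j − 33.
Set 4j − 33 = -5: j = 7.
C(11,7) = 330; 2^7 = 128; (-2)^4 = 16.
Coefficient = 330 · 128 · 16 = 675840.

675840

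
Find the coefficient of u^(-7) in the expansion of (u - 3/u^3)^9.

10206

General term: C(9,j)·(u)^j·(-3/u^3)^(9-j), with u-exponent 1j − 3(9−j) = 4j − 27.
Set 4j − 27 = -7: j = 5.
C(9,5) = 126; 1^5 = 1; (-3)^4 = 81.
Coefficient = 126 · 1 · 81 = 10206.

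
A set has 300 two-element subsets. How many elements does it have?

n(n−1)/2 = 300 ⇒ n(n−1) = 600. Since 25·24 = 600, n = 25.

25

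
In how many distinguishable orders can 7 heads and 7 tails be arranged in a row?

Choose positions for the heads: C(14,7) = 3432.

3432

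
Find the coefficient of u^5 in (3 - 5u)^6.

-56250

The general term is C(6,j)·(3)^j·(-5u)^(6-j); the u^5 term has j = 1.
C(6,1) = 6.
Coefficient = C(6,1) · 3^1 · (-5)^5 = 6 · 3 · (-3125) = -56250.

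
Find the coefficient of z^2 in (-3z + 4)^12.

622854144

The general term is C(12,j)·(-3z)^j·(4)^(12-j); the z^2 term has j = 2.
C(12,2) = 66.
Coefficient = C(12,2) · (-3)^2 · 4^10 = 66 · 9 · 1048576 = 622854144.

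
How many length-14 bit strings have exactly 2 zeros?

91

Choose the 2 positions: C(14,2) = 91.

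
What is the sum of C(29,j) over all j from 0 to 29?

536870912

Setting x = 1 in (1+x)^29 gives Σ C(29,j) = 2^29 = 536870912.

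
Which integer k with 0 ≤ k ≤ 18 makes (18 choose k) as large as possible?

9

C(18,k) is maximized at k = 18/2 = 9.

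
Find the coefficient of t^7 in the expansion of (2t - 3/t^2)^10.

-15360

General term: C(10,j)·(2t)^j·(-3/t^2)^(10-j), with t-exponent 1j − 2(10−j) = 3j − 20.
Set 3j − 20 = 7: j = 9.
C(10,9) = 10; 2^9 = 512; (-3)^1 = -3.
Coefficient = 10 · 512 · (-3) = -15360.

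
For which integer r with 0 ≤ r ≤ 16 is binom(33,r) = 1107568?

6

C(33,r) increases on 0 ≤ r ≤ 16. C(33,5) = 237336 and C(33,6) = 1107568, so r = 6.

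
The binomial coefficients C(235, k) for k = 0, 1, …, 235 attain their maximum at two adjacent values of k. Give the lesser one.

For odd n = 235, C(235,k) peaks at k = (n−1)/2 and (n+1)/2; the lesser is 117.

117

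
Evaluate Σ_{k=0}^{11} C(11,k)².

705432

Σ C(11,k)² is the coefficient of x^11 in (1+x)^11(1+x)^11 = (1+x)^22, i.e. C(22,11) = 705432.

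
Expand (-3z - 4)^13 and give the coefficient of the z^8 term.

The general term is C(13,j)·(-3z)^j·(-4)^(13-j); the z^8 term has j = 8.
C(13,8) = 1287.
Coefficient = C(13,8) · (-3)^8 · (-4)^5 = 1287 · 6561 · (-1024) = -8646663168.

-8646663168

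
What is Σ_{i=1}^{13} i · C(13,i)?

53248

Differentiating (1+x)^13 and setting x=1: Σ i·C(13,i) = 13·2^12 = 53248.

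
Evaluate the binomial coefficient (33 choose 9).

C(33,9) = (33·32·31·30·29·28·27·26·25) / 9! = 13995229248000 / 362880 = 38567100.

38567100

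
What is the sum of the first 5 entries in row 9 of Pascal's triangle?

256

1 + 9 + 36 + 84 + 126 = 256.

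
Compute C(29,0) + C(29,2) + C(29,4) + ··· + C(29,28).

268435456

Half of (1+1)^29 + (1−1)^29 gives the even-index sum: 2^28 = 268435456.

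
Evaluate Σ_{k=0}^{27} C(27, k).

134217728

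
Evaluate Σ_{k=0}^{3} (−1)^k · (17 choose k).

The partial alternating sum Σ_{k=0}^{3} (−1)^k C(17,k) = (−1)^3 C(16,3) = -560.

-560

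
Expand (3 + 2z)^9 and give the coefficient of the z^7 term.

The general term is C(9,j)·(3)^j·(2z)^(9-j); the z^7 term has j = 2.
C(9,2) = 36.
Coefficient = C(9,2) · 3^2 · 2^7 = 36 · 9 · 128 = 41472.

41472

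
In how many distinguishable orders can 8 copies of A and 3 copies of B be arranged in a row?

Choose positions for the A's: C(11,8) = 165.

165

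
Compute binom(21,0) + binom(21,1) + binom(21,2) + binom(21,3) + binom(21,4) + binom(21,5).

27896

1 + 21 + 210 + 1330 + 5985 + 20349 = 27896.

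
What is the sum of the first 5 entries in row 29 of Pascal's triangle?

27841

1 + 29 + 406 + 3654 + 23751 = 27841.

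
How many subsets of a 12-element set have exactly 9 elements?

220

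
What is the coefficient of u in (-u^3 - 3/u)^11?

-1082565

General term: C(11,j)·(-u^3)^j·(-3/u)^(11-j), with u-exponent 3j − 1(11−j) = 4j − 11.
Set 4j − 11 = 1: j = 3.
C(11,3) = 165; (-1)^3 = -1; (-3)^8 = 6561.
Coefficient = 165 · (-1) · 6561 = -1082565.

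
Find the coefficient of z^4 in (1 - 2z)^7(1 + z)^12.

Coefficient of z^4 = Σ_{j} C(7,j)·(-2)^j·C(12,4-j)·1^(4-j) for j from 0 to 4.
= 495 + (-3080) + 5544 + (-3360) + 560 = 159.

159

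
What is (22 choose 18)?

7315

C(22,18) = C(22,4) by symmetry.
C(22,4) = (22·21·20·19) / 4! = 175560 / 24 = 7315.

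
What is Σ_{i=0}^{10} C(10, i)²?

184756

By Vandermonde's identity, Σ C(10,i)² = C(20,10) = 184756.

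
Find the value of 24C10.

1961256

C(24,10) = (24·23·22·21·20·19·18·17·16·15) / 10! = 7117005772800 / 3628800 = 1961256.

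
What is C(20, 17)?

1140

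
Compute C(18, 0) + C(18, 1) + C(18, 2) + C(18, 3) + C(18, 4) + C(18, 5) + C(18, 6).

31180

1 + 18 + 153 + 816 + 3060 + 8568 + 18564 = 31180.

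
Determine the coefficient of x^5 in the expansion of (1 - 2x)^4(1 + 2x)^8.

256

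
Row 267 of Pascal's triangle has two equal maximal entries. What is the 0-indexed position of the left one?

133

For odd n = 267, C(267,m) peaks at m = (n−1)/2 and (n+1)/2; the lower is 133.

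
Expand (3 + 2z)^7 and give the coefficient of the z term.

10206

The general term is C(7,j)·(3)^j·(2z)^(7-j); the z^1 term has j = 6.
C(7,6) = 7.
Coefficient = C(7,6) · 3^6 · 2^1 = 7 · 729 · 2 = 10206.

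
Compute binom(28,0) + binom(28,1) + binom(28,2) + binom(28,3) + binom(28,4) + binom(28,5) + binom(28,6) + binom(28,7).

1 + 28 + 378 + 3276 + 20475 + 98280 + 376740 + 1184040 = 1683218.

1683218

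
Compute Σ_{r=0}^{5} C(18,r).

1 + 18 + 153 + 816 + 3060 + 8568 = 12616.

12616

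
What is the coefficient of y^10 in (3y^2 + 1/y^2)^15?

General term: C(15,j)·(3y^2)^j·(1/y^2)^(15-j), with y-exponent 2j − 2(15−j) = 4j − 30.
Set 4j − 30 = 10: j = 10.
C(15,10) = 3003; 3^10 = 59049; 1^5 = 1.
Coefficient = 3003 · 59049 · 1 = 177324147.

177324147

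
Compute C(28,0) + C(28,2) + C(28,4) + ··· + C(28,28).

Half of (1+1)^28 + (1−1)^28 gives the even-index sum: 2^27 = 134217728.

134217728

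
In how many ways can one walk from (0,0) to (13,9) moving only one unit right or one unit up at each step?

497420

Each path is a sequence of 22 steps with 13 rights: C(22,13) = 497420.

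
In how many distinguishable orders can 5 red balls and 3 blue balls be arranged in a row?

Choose positions for the red balls: C(8,5) = 56.

56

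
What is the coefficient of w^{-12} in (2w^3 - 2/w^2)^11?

General term: C(11,j)·(2w^3)^j·(-2/w^2)^(11-j), with w-exponent 3j − 2(11−j) = 5j − 22.
Set 5j − 22 = -12: j = 2.
C(11,2) = 55; 2^2 = 4; (-2)^9 = -512.
Coefficient = 55 · 4 · (-512) = -112640.

-112640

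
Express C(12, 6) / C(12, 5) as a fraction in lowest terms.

7/6

C(n,k+1)/C(n,k) = (n−k)/(k+1) = (12−5)/(5+1) = 7/6.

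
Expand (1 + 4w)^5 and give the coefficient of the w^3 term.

The general term is C(5,j)·(1)^j·(4w)^(5-j); the w^3 term has j = 2.
C(5,2) = 10.
Coefficient = C(5,2) · 4^3 = 10 · 64 = 640.

640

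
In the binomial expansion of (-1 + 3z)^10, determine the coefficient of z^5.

-61236

The general term is C(10,j)·(-1)^j·(3z)^(10-j); the z^5 term has j = 5.
C(10,5) = 252.
Coefficient = C(10,5) · (-1)^5 · 3^5 = 252 · (-1) · 243 = -61236.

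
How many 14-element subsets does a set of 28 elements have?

40116600

C(28,14) = (28·27·26·25·24·23·22·21·20·19·18·17·16·15) / 14! = 3497296636753920000 / 87178291200 = 40116600.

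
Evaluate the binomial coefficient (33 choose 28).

237336

C(33,28) = C(33,5) by symmetry.
C(33,5) = (33·32·31·30·29) / 5! = 28480320 / 120 = 237336.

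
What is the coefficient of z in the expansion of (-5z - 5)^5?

-15625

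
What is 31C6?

736281

C(31,6) = (31·30·29·28·27·26) / 6! = 530122320 / 720 = 736281.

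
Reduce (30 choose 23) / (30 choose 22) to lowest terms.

8/23

C(n,k+1)/C(n,k) = (n−k)/(k+1) = (30−22)/(22+1) = 8/23.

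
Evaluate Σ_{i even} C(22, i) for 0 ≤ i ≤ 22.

2097152

Half of (1+1)^22 + (1−1)^22 gives the even-index sum: 2^21 = 2097152.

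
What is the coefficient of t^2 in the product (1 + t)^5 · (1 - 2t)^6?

Coefficient of t^2 = Σ_{j} C(5,j)·1^j·C(6,2-j)·(-2)^(2-j) for j from 0 to 2.
= 60 + (-60) + 10 = 10.

10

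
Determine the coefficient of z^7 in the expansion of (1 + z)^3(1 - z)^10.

-36

Coefficient of z^7 = Σ_{j} C(3,j)·1^j·C(10,7-j)·(-1)^(7-j) for j from 0 to 3.
= (-120) + 630 + (-756) + 210 = -36.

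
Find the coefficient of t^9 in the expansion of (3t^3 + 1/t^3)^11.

721710

General term: C(11,j)·(3t^3)^j·(1/t^3)^(11-j), with t-exponent 3j − 3(11−j) = 6j − 33.
Set 6j − 33 = 9: j = 7.
C(11,7) = 330; 3^7 = 2187; 1^4 = 1.
Coefficient = 330 · 2187 · 1 = 721710.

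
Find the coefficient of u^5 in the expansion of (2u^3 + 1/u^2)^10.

8064

General term: C(10,j)·(2u^3)^j·(1/u^2)^(10-j), with u-exponent 3j − 2(10−j) = 5j − 20.
Set 5j − 20 = 5: j = 5.
C(10,5) = 252; 2^5 = 32; 1^5 = 1.
Coefficient = 252 · 32 · 1 = 8064.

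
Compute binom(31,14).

265182525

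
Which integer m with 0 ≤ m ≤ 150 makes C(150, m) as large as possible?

75

C(150,m) is maximized at m = 150/2 = 75.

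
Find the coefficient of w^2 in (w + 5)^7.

65625

The general term is C(7,j)·(w)^j·(5)^(7-j); the w^2 term has j = 2.
C(7,2) = 21.
Coefficient = C(7,2) · 5^5 = 21 · 3125 = 65625.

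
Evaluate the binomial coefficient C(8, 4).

70

C(8,4) = (8·7·6·5) / 4! = 1680 / 24 = 70.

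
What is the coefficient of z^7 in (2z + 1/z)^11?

28160

General term: C(11,j)·(2z)^j·(1/z)^(11-j), with z-exponent 1j − 1(11−j) = 2j − 11.
Set 2j − 11 = 7: j = 9.
C(11,9) = 55; 2^9 = 512; 1^2 = 1.
Coefficient = 55 · 512 · 1 = 28160.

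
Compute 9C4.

126

C(9,4) = (9·8·7·6) / 4! = 3024 / 24 = 126.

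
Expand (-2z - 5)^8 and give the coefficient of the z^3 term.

1400000

The general term is C(8,j)·(-2z)^j·(-5)^(8-j); the z^3 term has j = 3.
C(8,3) = 56.
Coefficient = C(8,3) · (-2)^3 · (-5)^5 = 56 · (-8) · (-3125) = 1400000.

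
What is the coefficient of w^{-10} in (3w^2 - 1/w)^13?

39

General term: C(13,j)·(3w^2)^j·(-1/w)^(13-j), with w-exponent 2j − 1(13−j) = 3j − 13.
Set 3j − 13 = -10: j = 1.
C(13,1) = 13; 3^1 = 3; (-1)^12 = 1.
Coefficient = 13 · 3 · 1 = 39.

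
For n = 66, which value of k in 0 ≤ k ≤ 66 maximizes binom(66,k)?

33

C(66,k) is maximized at k = 66/2 = 33.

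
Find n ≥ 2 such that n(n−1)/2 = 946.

44

n(n−1)/2 = 946 ⇒ n(n−1) = 1892. Since 44·43 = 1892, n = 44.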